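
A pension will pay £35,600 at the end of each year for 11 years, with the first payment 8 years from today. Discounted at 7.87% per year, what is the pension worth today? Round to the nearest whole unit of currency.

£150,496

PV at t=7 (ordinary 11-year annuity): 35600 × a(11|0.0787) = 35600 × 7.184208 = 255,757.8122
PV₀ = 255,757.8122 / (1+0.0787)^7 = 255,757.8122 / 1.699436 = 150,495.7228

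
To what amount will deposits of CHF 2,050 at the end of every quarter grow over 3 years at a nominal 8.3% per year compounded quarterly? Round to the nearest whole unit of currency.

i = 0.083/4 = 0.02075 per quarter; n = 3·4 = 12.
Accumulation factor s(12|0.02075) = 13.468797; FV = 2050 × 13.468797 = 27,611.0330

CHF 27,611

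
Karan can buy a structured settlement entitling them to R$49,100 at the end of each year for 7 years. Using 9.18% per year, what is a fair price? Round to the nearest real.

R$245,632

Annuity factor a(7|0.0918) = 5.002698; PV = 49100 × 5.002698 = 245,632.4878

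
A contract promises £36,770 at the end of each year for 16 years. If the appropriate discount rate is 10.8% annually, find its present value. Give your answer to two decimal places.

PV = 36770 × [1 − (1+0.108)^(−16)] / 0.108 = 36770 × 7.464773 = 274,479.7122

£274,479.71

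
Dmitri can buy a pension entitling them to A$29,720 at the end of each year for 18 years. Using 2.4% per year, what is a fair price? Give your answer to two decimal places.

A$430,283.13

Annuity factor a(18|0.024) = 14.477898; PV = 29720 × 14.477898 = 430,283.1300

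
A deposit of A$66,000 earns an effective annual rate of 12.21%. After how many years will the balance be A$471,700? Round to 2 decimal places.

17.07 years

(1+i)^n = 471700/66000 = 7.14697, so n = ln 7.14697 / ln 1.1221 = 17.0717 years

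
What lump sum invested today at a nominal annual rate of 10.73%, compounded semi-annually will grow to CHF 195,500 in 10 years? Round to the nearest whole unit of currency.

With 2 periods per year: i = 0.05365, n = 20.
PV = FV·(1+i)^(−n) = 195,500 × 0.351619 = 68,741.5518

CHF 68,742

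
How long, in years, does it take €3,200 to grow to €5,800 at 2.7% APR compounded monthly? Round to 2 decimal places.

Periodic rate i = 0.027/12 = 0.00225.
n = ln(5800/3200) / ln(1+0.00225) = ln(1.81250) / 0.002247 = 264.6115 months
= 264.6115/12 years

22.05 years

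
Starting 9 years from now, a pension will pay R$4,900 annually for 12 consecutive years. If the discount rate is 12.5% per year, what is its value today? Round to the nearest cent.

PV at t=8 (ordinary 12-year annuity): 4900 × a(12|0.125) = 4900 × 6.053476 = 29,662.0334
Discount back 8 years: 29,662.0334 × (1+0.125)^(−8) = 29,662.0334 × 0.389744 = 11,560.6097

R$11,560.61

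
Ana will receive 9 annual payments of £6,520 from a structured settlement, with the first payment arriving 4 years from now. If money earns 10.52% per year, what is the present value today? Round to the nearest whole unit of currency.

PV at t=3 (ordinary 9-year annuity): 6520 × a(9|0.1052) = 6520 × 5.641888 = 36,785.1096
PV₀ = 36,785.1096 / (1+0.1052)^3 = 36,785.1096 / 1.349965 = 27,248.9283

£27,249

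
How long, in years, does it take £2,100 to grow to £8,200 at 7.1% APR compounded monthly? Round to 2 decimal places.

Periodic rate i = 0.071/12 = 0.00591667.
n = ln(8200/2100) / ln(1+0.00591667) = ln(3.90476) / 0.005899 = 230.9109 months
= 230.9109/12 years

19.24 years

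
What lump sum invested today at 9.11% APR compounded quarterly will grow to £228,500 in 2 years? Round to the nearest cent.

£190,829.44

i = 0.0911/4 = 0.022775 per quarter; n = 2·4 = 8.
PV = FV·(1+i)^(−n) = 228,500 × 0.835140 = 190,829.4389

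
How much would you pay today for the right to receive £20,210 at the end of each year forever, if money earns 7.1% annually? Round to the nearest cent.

£284,647.89

PV = C/r = 20210/0.071 = 284,647.8873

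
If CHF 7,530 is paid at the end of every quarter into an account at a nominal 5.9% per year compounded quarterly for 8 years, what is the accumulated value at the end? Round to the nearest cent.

CHF 305,120.93

Periodic rate i = 0.059/4 = 0.01475; n = 8 × 4 = 32 periods.
FV = PMT · [(1+i)^n − 1] / i = 7530 · 40.520708 = 305,120.9323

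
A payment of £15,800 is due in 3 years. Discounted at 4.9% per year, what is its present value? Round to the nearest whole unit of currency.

£13,688

PV = 15,800 / (1 + 0.049)^3 = 15,800 / 1.154321 = 13,687.7046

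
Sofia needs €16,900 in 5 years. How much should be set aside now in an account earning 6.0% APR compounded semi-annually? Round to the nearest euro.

With 2 periods per year: i = 0.03, n = 10.
PV = 16,900 / (1 + 0.03)^10 = 16,900 / 1.343916 = 12,575.1872

€12,575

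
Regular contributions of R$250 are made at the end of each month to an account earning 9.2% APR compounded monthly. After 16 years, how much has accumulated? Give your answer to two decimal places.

Periodic rate i = 0.092/12 = 0.00766667; n = 16 × 12 = 192 periods.
FV = PMT · [(1+i)^n − 1] / i = 250 · 434.810271 = 108,702.5678

R$108,702.57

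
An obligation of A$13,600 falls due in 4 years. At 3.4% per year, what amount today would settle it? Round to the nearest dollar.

A$11,898

PV = 13,600 / (1 + 0.034)^4 = 13,600 / 1.143095 = 11,897.5285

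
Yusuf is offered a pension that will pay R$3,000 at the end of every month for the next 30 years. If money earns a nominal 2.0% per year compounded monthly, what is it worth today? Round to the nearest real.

R$811,646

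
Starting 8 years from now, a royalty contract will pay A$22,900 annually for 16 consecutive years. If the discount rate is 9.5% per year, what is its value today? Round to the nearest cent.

A$97,812.30

PV at t=7 (ordinary 16-year annuity): 22900 × a(16|0.095) = 22900 × 8.062260 = 184,625.7603
Discount back 7 years: 184,625.7603 × (1+0.095)^(−7) = 184,625.7603 × 0.529787 = 97,812.2981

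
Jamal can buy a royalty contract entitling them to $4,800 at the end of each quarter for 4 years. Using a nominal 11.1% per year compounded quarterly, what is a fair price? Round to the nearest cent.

$61,343.60

Periodic rate i = 0.111/4 = 0.02775; n = 4 × 4 = 16 periods.
PV = 4800 × [1 − (1+0.02775)^(−16)] / 0.02775 = 4800 × 12.779917 = 61,343.6007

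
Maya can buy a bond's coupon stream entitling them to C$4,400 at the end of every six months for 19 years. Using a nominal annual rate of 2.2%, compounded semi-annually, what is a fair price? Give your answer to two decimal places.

i = 0.022/2 = 0.011 per half-year; n = 19·2 = 38.
PV = 4400 × [1 − (1+0.011)^(−38)] / 0.011 = 4400 × 30.921226 = 136,053.3959

C$136,053.40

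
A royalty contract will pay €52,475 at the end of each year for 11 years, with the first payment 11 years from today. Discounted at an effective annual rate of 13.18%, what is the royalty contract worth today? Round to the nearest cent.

Value one period before first payment (t=10): 52475 × [1 − (1+0.1318)^(−11)] / 0.1318 = 52475 × 5.643604 = 296,148.1029
PV₀ = 296,148.1029 / (1+0.1318)^10 = 296,148.1029 / 3.449029 = 85,864.1864

€85,864.19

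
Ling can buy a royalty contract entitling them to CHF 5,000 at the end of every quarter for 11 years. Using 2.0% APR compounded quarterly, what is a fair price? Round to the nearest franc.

CHF 197,041

With 4 periods per year: i = 0.005, n = 44.
Annuity factor a(44|0.005) = 39.408232; PV = 5000 × 39.408232 = 197,041.1619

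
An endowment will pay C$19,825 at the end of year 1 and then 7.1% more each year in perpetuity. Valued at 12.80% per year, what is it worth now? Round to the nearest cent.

PV = PMT / (i − g) = 19825 / (0.128 − 0.071) = 19825 / 0.057000 = 347,807.0175

C$347,807.02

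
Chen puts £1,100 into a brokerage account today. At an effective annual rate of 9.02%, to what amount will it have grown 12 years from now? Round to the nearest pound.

£3,101

FV = 1,100 × (1 + 0.0902)^12 = 3,100.7505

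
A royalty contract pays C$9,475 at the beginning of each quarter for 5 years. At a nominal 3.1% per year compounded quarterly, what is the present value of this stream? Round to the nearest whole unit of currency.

C$176,274

i = 0.031/4 = 0.00775 per quarter; n = 5·4 = 20.
PV = 9475 × [1 − (1+0.00775)^(−20)] / 0.00775 × (1+i) = 9475 × 18.604096 = 176,273.8080
(Beginning-of-period payments → annuity-due factor ×(1+i).)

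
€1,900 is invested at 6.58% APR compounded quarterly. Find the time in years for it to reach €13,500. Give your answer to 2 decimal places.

Periodic rate i = 0.0658/4 = 0.01645.
n = ln(13500/1900) / ln(1+0.01645) = ln(7.10526) / 0.016316 = 120.1775 quarters
= 120.1775/4 years

30.04 years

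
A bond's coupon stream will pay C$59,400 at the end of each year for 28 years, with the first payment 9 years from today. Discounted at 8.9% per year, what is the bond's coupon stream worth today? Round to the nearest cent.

Value one period before first payment (t=8): 59400 × [1 − (1+0.089)^(−28)] / 0.089 = 59400 × 10.203599 = 606,093.8017
PV₀ = 606,093.8017 / (1+0.089)^8 = 606,093.8017 / 1.977985 = 306,419.7858

C$306,419.79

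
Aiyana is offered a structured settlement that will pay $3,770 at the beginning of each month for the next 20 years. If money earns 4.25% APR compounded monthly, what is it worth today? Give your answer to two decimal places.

i = 0.0425/12 = 0.00354167 per month; n = 20·12 = 240.
PV = 3770 × [1 − (1+0.00354167)^(−240)] / 0.00354167 × (1+i) = 3770 × 162.061661 = 610,972.4622
(annuity-due: payments at period start, so ×(1+i).)

$610,972.46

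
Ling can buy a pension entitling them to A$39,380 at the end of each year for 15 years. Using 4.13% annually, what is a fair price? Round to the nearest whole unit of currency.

A$433,889

PV = PMT · [1 − (1+i)^(−n)] / i = 39380 · 11.017998 = 433,888.7713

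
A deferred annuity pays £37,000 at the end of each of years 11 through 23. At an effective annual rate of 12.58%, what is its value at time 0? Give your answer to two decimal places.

PV at t=10 (ordinary 13-year annuity): 37000 × a(13|0.1258) = 37000 × 6.245700 = 231,090.8980
Discount back 10 years: 231,090.8980 × (1+0.1258)^(−10) = 231,090.8980 × 0.305765 = 70,659.4735

£70,659.47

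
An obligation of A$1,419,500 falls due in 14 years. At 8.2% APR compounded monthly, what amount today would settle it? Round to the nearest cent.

A$452,127.64

Periodic rate i = 0.082/12 = 0.00683333; n = 14 × 12 = 168 periods.
PV = FV·(1+i)^(−n) = 1,419,500 × 0.318512 = 452,127.6412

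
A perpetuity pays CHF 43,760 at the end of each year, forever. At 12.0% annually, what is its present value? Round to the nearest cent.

PV = PMT / i = 43760 / 0.12 = 364,666.6667

CHF 364,666.67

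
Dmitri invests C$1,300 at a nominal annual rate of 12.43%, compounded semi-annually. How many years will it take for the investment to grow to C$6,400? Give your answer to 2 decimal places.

Periodic rate i = 0.1243/2 = 0.06215.
(1+i)^n = 6400/1300 = 4.92308, so n = ln 4.92308 / ln 1.06215 = 26.4355 half-years
= 26.4355/2 years

13.22 years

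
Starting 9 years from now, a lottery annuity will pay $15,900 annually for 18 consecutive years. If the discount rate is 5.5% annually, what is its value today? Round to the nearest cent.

Value one period before first payment (t=8): 15900 × [1 − (1+0.055)^(−18)] / 0.055 = 15900 × 11.246074 = 178,812.5840
PV₀ = 178,812.5840 / (1+0.055)^8 = 178,812.5840 / 1.534687 = 116,514.0778

$116,514.08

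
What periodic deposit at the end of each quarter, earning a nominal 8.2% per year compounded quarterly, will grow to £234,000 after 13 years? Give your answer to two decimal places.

i = 0.082/4 = 0.0205 per quarter; n = 13·4 = 52.
FV-annuity factor = 91.346766; PMT = 234000 / 91.346766 = 2,561.6671

£2,561.67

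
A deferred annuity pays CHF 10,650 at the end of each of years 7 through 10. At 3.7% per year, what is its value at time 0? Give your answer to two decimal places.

CHF 31,307.50

Value one period before first payment (t=6): 10650 × [1 − (1+0.037)^(−4)] / 0.037 = 10650 × 3.655707 = 38,933.2749
Discount back 6 years: 38,933.2749 × (1+0.037)^(−6) = 38,933.2749 × 0.804132 = 31,307.5006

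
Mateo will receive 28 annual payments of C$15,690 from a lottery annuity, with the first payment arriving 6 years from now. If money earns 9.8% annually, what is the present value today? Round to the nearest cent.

C$92,999.31

Value one period before first payment (t=5): 15690 × [1 − (1+0.098)^(−28)] / 0.098 = 15690 × 9.459507 = 148,419.6604
Discount back 5 years: 148,419.6604 × (1+0.098)^(−5) = 148,419.6604 × 0.626597 = 92,999.3114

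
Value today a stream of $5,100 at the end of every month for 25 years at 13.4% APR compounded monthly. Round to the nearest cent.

Periodic rate i = 0.134/12 = 0.0111667; n = 25 × 12 = 300 periods.
PV = PMT · [1 − (1+i)^(−n)] / i = 5100 · 86.351479 = 440,392.5431

$440,392.54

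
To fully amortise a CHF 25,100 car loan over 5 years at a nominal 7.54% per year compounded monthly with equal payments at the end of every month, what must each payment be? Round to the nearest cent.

i = 0.0754/12 = 0.00628333 per month; n = 5·12 = 60.
PMT = 25100 / ( [1 − (1+0.00628333)^(−60)] / 0.00628333 ) = 25100 / 49.858000 = 503.4297

CHF 503.43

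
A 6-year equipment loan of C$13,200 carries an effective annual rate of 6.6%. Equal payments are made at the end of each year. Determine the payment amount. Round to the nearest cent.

PMT = 13200 / ( [1 − (1+0.066)^(−6)] / 0.066 ) = 13200 / 4.825974 = 2,735.1993

C$2,735.20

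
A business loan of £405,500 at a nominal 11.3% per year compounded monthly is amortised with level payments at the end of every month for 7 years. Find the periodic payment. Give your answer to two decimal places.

£7,007.28

i = 0.113/12 = 0.00941667 per month; n = 7·12 = 84.
PMT = 405500 / ( [1 − (1+0.00941667)^(−84)] / 0.00941667 ) = 405500 / 57.868426 = 7,007.2754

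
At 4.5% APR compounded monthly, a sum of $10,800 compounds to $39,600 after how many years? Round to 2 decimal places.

28.93 years

Periodic rate i = 0.045/12 = 0.00375.
(1+i)^n = 39600/10800 = 3.66667, so n = ln 3.66667 / ln 1.00375 = 347.1247 months
= 347.1247/12 years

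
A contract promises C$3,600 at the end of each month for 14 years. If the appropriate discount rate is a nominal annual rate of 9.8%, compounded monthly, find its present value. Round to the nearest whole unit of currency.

C$328,401

With 12 periods per year: i = 0.00816667, n = 168.
PV = PMT · [1 − (1+i)^(−n)] / i = 3600 · 91.222499 = 328,400.9969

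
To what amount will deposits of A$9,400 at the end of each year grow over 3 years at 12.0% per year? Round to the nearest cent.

A$31,719.36

FV = 9400 × [(1+0.12)^3 − 1] / 0.12 = 9400 × 3.374400 = 31,719.3600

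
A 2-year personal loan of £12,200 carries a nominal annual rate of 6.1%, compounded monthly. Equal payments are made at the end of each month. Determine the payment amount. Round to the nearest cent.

£541.26

With 12 periods per year: i = 0.00508333, n = 24.
PMT = 12200 / ( [1 − (1+0.00508333)^(−24)] / 0.00508333 ) = 12200 / 22.539943 = 541.2613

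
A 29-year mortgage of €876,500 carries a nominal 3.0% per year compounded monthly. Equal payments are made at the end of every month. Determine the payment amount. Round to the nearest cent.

€3,774.16

i = 0.03/12 = 0.0025 per month; n = 29·12 = 348.
PMT = 876500 / ( [1 − (1+0.0025)^(−348)] / 0.0025 ) = 876500 / 232.237341 = 3,774.1562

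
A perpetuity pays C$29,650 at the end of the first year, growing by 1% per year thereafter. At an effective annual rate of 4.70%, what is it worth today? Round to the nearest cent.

C$801,351.35

PV = D₁/(r − g) = 29650/(0.047 − 0.01) = 801,351.3514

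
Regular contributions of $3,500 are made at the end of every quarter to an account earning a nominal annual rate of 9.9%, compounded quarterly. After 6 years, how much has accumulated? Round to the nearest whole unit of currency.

Periodic rate i = 0.099/4 = 0.02475; n = 6 × 4 = 24 periods.
FV = PMT · [(1+i)^n − 1] / i = 3500 · 32.249209 = 112,872.2325

$112,872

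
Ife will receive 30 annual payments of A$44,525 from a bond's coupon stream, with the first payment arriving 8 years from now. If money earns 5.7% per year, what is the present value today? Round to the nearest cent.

A$429,461.43

PV at t=7 (ordinary 30-year annuity): 44525 × a(30|0.057) = 44525 × 14.218217 = 633,066.1310
Discount back 7 years: 633,066.1310 × (1+0.057)^(−7) = 633,066.1310 × 0.678383 = 429,461.4324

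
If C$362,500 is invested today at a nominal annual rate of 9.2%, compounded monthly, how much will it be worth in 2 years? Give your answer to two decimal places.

i = 0.092/12 = 0.00766667 per month; n = 2·12 = 24.
FV = 362,500 × (1 + 0.00766667)^24 = 435,425.0696

C$435,425.07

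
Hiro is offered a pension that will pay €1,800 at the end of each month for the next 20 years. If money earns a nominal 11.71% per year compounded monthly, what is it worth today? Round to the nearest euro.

i = 0.1171/12 = 0.00975833 per month; n = 20·12 = 240.
PV = PMT · [1 − (1+i)^(−n)] / i = 1800 · 92.512433 = 166,522.3801

€166,522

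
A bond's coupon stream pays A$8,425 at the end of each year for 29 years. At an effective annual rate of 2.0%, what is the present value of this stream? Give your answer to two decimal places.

A$184,038.94

PV = 8425 × [1 − (1+0.02)^(−29)] / 0.02 = 8425 × 21.844385 = 184,038.9408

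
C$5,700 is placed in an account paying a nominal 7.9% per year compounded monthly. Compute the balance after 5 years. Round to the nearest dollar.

C$8,450

Periodic rate i = 0.079/12 = 0.00658333; n = 5 × 12 = 60 periods.
FV = PV·(1+i)^n = 5,700 × 1.482464 = 8,450.0440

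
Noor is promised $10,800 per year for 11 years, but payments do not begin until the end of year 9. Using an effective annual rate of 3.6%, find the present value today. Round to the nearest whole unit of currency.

PV at t=8 (ordinary 11-year annuity): 10800 × a(11|0.036) = 10800 × 8.952552 = 96,687.5634
PV₀ = 96,687.5634 / (1+0.036)^8 = 96,687.5634 / 1.327022 = 72,860.5713

$72,861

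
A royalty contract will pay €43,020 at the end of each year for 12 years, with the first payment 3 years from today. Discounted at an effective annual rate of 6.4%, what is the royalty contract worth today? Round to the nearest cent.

€311,716.85

PV at t=2 (ordinary 12-year annuity): 43020 × a(12|0.064) = 43020 × 8.203008 = 352,893.3978
PV₀ = 352,893.3978 / (1+0.064)^2 = 352,893.3978 / 1.132096 = 311,716.8490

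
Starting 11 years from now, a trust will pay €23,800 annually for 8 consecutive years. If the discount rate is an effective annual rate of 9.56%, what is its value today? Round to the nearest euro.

PV at t=10 (ordinary 8-year annuity): 23800 × a(8|0.0956) = 23800 × 5.421465 = 129,030.8667
Discount back 10 years: 129,030.8667 × (1+0.0956)^(−10) = 129,030.8667 × 0.401310 = 51,781.3512

€51,781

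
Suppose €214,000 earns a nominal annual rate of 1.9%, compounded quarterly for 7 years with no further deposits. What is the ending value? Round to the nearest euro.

€244,365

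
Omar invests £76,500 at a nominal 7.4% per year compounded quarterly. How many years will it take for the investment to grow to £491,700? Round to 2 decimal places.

25.37 years

Periodic rate i = 0.074/4 = 0.0185.
n = ln(491700/76500) / ln(1+0.0185) = ln(6.42745) / 0.018331 = 101.4992 quarters
= 101.4992/4 years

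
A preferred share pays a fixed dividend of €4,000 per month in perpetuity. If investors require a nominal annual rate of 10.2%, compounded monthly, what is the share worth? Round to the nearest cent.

€470,588.24

Periodic rate i = 0.102/12 = 0.0085.
PV = PMT / i = 4000 / 0.0085 = 470,588.2353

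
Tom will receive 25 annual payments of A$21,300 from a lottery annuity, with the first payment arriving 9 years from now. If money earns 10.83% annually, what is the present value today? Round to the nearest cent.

A$79,787.94

PV at t=8 (ordinary 25-year annuity): 21300 × a(25|0.1083) = 21300 × 8.527393 = 181,633.4766
PV₀ = 181,633.4766 / (1+0.1083)^8 = 181,633.4766 / 2.276453 = 79,787.9359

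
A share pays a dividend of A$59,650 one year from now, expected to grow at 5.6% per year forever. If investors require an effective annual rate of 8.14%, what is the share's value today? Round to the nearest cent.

A$2,348,425.20

PV = D₁/(r − g) = 59650/(0.0814 − 0.056) = 2,348,425.1969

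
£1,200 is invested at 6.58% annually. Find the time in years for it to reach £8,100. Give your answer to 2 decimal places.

29.97 years

(1+i)^n = 8100/1200 = 6.75000, so n = ln 6.75000 / ln 1.0658 = 29.9650 years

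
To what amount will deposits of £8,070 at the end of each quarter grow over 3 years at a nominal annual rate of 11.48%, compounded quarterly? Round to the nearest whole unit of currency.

Periodic rate i = 0.1148/4 = 0.0287; n = 3 × 4 = 12 periods.
Accumulation factor s(12|0.0287) = 14.087669; FV = 8070 × 14.087669 = 113,687.4916

£113,687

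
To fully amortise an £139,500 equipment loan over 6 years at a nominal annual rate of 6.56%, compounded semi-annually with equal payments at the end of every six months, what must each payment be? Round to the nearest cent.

£14,249.73

i = 0.0656/2 = 0.0328 per half-year; n = 6·2 = 12.
Annuity-PV factor = 9.789661; PMT = 139500 / 9.789661 = 14,249.7276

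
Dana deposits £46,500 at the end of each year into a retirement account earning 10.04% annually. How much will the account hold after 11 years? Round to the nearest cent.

FV = PMT · [(1+i)^n − 1] / i = 46500 · 18.571215 = 863,561.4788

£863,561.48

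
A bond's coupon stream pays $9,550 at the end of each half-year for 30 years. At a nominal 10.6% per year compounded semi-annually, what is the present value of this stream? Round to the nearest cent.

$172,059.90

With 2 periods per year: i = 0.053, n = 60.
PV = PMT · [1 − (1+i)^(−n)] / i = 9550 · 18.016744 = 172,059.9018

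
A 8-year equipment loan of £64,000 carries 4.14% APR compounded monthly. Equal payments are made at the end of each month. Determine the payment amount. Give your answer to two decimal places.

With 12 periods per year: i = 0.00345, n = 96.
PMT = 64000 / ( [1 − (1+0.00345)^(−96)] / 0.00345 ) = 64000 / 81.602620 = 784.2885

£784.29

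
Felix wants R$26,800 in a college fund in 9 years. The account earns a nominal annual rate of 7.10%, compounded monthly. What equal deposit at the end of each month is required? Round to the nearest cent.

i = 0.071/12 = 0.00591667 per month; n = 9·12 = 108.
FV-annuity factor = 150.595148; PMT = 26800 / 150.595148 = 177.9606

R$177.96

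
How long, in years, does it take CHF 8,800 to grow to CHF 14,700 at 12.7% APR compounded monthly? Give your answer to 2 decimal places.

4.06 years

Periodic rate i = 0.127/12 = 0.0105833.
(1+i)^n = 14700/8800 = 1.67045, so n = ln 1.67045 / ln 1.01058 = 48.7376 months
= 48.7376/12 years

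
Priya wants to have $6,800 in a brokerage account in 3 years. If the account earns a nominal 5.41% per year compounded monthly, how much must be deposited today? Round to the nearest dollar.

$5,783

With 12 periods per year: i = 0.00450833, n = 36.
PV = 6,800 / (1 + 0.00450833)^36 = 6,800 / 1.175784 = 5,783.3747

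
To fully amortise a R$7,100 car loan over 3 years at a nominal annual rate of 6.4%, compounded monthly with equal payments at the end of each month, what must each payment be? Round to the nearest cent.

i = 0.064/12 = 0.00533333 per month; n = 3·12 = 36.
Annuity-PV factor = 32.675993; PMT = 7100 / 32.675993 = 217.2849

R$217.28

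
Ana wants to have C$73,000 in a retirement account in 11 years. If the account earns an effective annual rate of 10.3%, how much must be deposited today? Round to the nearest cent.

C$24,830.89

Discount factor = (1+0.103)^(−11) = 0.340149; PV = 73,000 × 0.340149 = 24,830.8864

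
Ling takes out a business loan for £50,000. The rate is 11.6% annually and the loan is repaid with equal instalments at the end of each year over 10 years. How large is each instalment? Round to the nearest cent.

£8,704.81

Annuity-PV factor = 5.743953; PMT = 50000 / 5.743953 = 8,704.8062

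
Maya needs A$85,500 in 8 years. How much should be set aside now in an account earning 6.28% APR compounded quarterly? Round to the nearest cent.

i = 0.0628/4 = 0.0157 per quarter; n = 8·4 = 32.
PV = 85,500 / (1 + 0.0157)^32 = 85,500 / 1.646245 = 51,936.3753

A$51,936.38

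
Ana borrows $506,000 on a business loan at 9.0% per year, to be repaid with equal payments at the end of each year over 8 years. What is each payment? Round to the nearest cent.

Annuity-PV factor = 5.534819; PMT = 506000 / 5.534819 = 91,421.2352

$91,421.24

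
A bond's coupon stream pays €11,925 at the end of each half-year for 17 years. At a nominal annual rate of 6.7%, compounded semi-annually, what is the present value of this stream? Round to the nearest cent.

€239,863.46

With 2 periods per year: i = 0.0335, n = 34.
PV = 11925 × [1 − (1+0.0335)^(−34)] / 0.0335 = 11925 × 20.114337 = 239,863.4636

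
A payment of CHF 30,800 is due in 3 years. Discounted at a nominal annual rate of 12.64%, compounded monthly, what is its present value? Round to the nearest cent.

CHF 21,121.64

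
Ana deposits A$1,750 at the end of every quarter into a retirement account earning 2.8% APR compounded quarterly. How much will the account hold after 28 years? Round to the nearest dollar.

With 4 periods per year: i = 0.007, n = 112.
FV = PMT · [(1+i)^n − 1] / i = 1750 · 169.177391 = 296,060.4350

A$296,060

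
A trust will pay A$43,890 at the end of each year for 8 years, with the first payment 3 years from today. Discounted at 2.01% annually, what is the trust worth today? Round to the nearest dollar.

A$308,837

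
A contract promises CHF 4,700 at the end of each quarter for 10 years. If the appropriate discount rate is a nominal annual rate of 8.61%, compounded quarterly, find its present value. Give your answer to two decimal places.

i = 0.0861/4 = 0.021525 per quarter; n = 10·4 = 40.
PV = 4700 × [1 − (1+0.021525)^(−40)] / 0.021525 = 4700 × 26.637918 = 125,198.2130

CHF 125,198.21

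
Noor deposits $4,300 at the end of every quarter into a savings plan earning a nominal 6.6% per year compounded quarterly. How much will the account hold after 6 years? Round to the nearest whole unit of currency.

With 4 periods per year: i = 0.0165, n = 24.
Accumulation factor s(24|0.0165) = 29.156090; FV = 4300 × 29.156090 = 125,371.1851

$125,371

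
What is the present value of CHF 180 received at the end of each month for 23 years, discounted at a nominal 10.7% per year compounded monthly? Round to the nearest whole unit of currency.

CHF 18,445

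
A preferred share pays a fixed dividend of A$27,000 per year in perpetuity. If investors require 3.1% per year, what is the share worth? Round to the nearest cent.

PV = C/r = 27000/0.031 = 870,967.7419

A$870,967.74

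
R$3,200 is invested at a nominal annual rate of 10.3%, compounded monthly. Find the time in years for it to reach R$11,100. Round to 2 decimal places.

Periodic rate i = 0.103/12 = 0.00858333.
n = ln(11100/3200) / ln(1+0.00858333) = ln(3.46875) / 0.008547 = 145.5291 months
= 145.5291/12 years

12.13 years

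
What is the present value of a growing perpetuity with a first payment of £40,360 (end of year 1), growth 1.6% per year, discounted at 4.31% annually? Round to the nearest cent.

PV = D₁/(r − g) = 40360/(0.0431 − 0.016) = 1,489,298.8930

£1,489,298.89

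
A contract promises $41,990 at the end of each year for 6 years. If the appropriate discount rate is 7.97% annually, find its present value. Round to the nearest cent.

PV = PMT · [1 − (1+i)^(−n)] / i = 41990 · 4.627090 = 194,291.5068

$194,291.51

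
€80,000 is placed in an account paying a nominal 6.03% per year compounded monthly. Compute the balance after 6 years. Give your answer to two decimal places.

€114,768.91

With 12 periods per year: i = 0.005025, n = 72.
80,000 × (1+0.005025)^72 = 80,000 × 1.434611 = 114,768.9120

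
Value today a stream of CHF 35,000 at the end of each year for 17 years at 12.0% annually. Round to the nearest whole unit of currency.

PV = PMT · [1 − (1+i)^(−n)] / i = 35000 · 7.119630 = 249,187.0672

CHF 249,187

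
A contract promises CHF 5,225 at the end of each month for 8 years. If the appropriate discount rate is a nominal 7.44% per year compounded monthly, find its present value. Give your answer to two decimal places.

Periodic rate i = 0.0744/12 = 0.0062; n = 8 × 12 = 96 periods.
PV = PMT · [1 − (1+i)^(−n)] / i = 5225 · 72.182822 = 377,155.2435

CHF 377,155.24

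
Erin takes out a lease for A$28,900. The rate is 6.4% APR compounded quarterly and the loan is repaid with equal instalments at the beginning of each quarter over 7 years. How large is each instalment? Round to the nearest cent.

A$1,268.35

With 4 periods per year: i = 0.016, n = 28.
PMT = 28900 / ( [1 − (1+0.016)^(−28)] / 0.016 × (1+i) ) = 28900 / 22.785425 = 1,268.3546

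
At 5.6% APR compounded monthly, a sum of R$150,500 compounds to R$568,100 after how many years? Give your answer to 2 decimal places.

Periodic rate i = 0.056/12 = 0.00466667.
(1+i)^n = 568100/150500 = 3.77475, so n = ln 3.77475 / ln 1.00467 = 285.3067 months
= 285.3067/12 years

23.78 years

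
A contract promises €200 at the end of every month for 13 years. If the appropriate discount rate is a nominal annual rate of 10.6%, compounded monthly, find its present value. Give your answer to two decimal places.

i = 0.106/12 = 0.00883333 per month; n = 13·12 = 156.
Annuity factor a(156|0.00883333) = 84.496746; PV = 200 × 84.496746 = 16,899.3492

€16,899.35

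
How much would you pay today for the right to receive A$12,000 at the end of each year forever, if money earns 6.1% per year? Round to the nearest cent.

PV = PMT / i = 12000 / 0.061 = 196,721.3115

A$196,721.31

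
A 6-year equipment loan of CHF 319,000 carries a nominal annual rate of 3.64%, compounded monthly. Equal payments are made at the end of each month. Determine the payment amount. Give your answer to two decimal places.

CHF 4,938.66

Periodic rate i = 0.0364/12 = 0.00303333; n = 6 × 12 = 72 periods.
Annuity-PV factor = 64.592435; PMT = 319000 / 64.592435 = 4,938.6589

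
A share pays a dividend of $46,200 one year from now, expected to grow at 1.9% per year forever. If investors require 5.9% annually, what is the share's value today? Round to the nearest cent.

$1,155,000.00

PV = D₁/(r − g) = 46200/(0.059 − 0.019) = 1,155,000.0000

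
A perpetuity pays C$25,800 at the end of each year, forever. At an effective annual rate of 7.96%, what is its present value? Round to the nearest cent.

C$324,120.60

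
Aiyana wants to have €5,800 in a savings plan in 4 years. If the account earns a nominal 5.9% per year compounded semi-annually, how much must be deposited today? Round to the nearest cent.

€4,596.39

With 2 periods per year: i = 0.0295, n = 8.
PV = FV·(1+i)^(−n) = 5,800 × 0.792482 = 4,596.3933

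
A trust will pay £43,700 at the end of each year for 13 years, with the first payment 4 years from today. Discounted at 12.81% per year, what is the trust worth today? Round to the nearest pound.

£188,036

Value one period before first payment (t=3): 43700 × [1 − (1+0.1281)^(−13)] / 0.1281 = 43700 × 6.177360 = 269,950.6321
PV₀ = 269,950.6321 / (1+0.1281)^3 = 269,950.6321 / 1.435631 = 188,036.2369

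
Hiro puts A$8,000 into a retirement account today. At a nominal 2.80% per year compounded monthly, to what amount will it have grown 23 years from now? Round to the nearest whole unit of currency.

A$15,221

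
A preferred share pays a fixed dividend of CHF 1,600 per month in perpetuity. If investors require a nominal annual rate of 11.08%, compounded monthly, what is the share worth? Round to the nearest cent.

Periodic rate i = 0.1108/12 = 0.00923333.
PV = PMT / i = 1600 / 0.00923333 = 173,285.1986

CHF 173,285.20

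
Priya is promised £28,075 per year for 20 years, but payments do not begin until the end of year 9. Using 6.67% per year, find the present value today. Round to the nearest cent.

£182,079.60

Value one period before first payment (t=8): 28075 × [1 − (1+0.0667)^(−20)] / 0.0667 = 28075 × 10.871260 = 305,210.6344
PV₀ = 305,210.6344 / (1+0.0667)^8 = 305,210.6344 / 1.676248 = 182,079.6043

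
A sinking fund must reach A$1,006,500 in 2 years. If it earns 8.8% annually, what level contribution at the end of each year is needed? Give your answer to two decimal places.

A$482,040.23

FV-annuity factor = 2.088000; PMT = 1.0065e+06 / 2.088000 = 482,040.2299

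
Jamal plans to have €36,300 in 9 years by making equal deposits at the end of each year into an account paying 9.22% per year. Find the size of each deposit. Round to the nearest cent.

PMT = 36300 / ( [(1+0.0922)^9 − 1] / 0.0922 ) = 36300 / 13.141714 = 2,762.1967

€2,762.20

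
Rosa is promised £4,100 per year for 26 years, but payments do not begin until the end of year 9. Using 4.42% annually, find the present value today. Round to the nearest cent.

£44,311.93

PV at t=8 (ordinary 26-year annuity): 4100 × a(26|0.0442) = 4100 × 15.275882 = 62,631.1145
PV₀ = 62,631.1145 / (1+0.0442)^8 = 62,631.1145 / 1.413414 = 44,311.9262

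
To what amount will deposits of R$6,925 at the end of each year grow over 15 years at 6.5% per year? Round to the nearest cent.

FV = 6925 × [(1+0.065)^15 − 1] / 0.065 = 6925 × 24.182169 = 167,461.5226

R$167,461.52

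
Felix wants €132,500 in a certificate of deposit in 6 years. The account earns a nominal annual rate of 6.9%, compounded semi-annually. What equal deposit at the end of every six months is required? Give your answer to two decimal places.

i = 0.069/2 = 0.0345 per half-year; n = 6·2 = 12.
PMT = 132500 / ( [(1+0.0345)^12 − 1] / 0.0345 ) = 132500 / 14.560350 = 9,100.0559

€9,100.06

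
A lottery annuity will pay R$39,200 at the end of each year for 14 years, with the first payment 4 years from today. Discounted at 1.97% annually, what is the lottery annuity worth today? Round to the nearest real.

Value one period before first payment (t=3): 39200 × [1 − (1+0.0197)^(−14)] / 0.0197 = 39200 × 12.131849 = 475,568.4681
PV₀ = 475,568.4681 / (1+0.0197)^3 = 475,568.4681 / 1.060272 = 448,534.4384

R$448,534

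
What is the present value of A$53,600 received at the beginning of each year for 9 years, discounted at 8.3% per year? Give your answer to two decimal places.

PV = 53600 × [1 − (1+0.083)^(−9)] / 0.083 × (1+i) = 53600 × 6.681788 = 358,143.8310
(Beginning-of-period payments → annuity-due factor ×(1+i).)

A$358,143.83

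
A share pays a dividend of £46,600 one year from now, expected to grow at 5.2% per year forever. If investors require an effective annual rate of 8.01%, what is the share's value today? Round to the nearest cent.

PV = PMT / (i − g) = 46600 / (0.0801 − 0.052) = 46600 / 0.028100 = 1,658,362.9893

£1,658,362.99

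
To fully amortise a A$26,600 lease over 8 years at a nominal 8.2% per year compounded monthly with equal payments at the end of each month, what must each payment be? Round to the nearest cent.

i = 0.082/12 = 0.00683333 per month; n = 8·12 = 96.
PMT = 26600 / ( [1 − (1+0.00683333)^(−96)] / 0.00683333 ) = 26600 / 70.231905 = 378.7452

A$378.75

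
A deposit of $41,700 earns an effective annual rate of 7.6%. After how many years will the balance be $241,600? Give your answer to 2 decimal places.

23.98 years

(1+i)^n = 241600/41700 = 5.79376, so n = ln 5.79376 / ln 1.076 = 23.9832 years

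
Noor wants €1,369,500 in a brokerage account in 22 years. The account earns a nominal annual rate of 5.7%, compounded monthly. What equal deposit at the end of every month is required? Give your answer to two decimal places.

€2,608.37

i = 0.057/12 = 0.00475 per month; n = 22·12 = 264.
PMT = 1.3695e+06 / ( [(1+0.00475)^264 − 1] / 0.00475 ) = 1.3695e+06 / 525.040815 = 2,608.3686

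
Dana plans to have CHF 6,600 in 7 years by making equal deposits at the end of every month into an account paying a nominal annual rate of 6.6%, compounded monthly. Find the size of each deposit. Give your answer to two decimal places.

With 12 periods per year: i = 0.0055, n = 84.
FV-annuity factor = 106.406790; PMT = 6600 / 106.406790 = 62.0261

CHF 62.03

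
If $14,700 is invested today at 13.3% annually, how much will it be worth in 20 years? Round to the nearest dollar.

FV = PV·(1+i)^n = 14,700 × 12.150613 = 178,614.0146

$178,614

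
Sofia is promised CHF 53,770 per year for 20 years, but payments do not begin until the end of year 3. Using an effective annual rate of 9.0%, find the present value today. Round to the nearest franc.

CHF 413,132

Value one period before first payment (t=2): 53770 × [1 − (1+0.09)^(−20)] / 0.09 = 53770 × 9.128546 = 490,841.9006
Discount back 2 years: 490,841.9006 × (1+0.09)^(−2) = 490,841.9006 × 0.841680 = 413,131.8076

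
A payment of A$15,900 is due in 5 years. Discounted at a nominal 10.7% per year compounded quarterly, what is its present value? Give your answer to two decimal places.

A$9,377.84

Periodic rate i = 0.107/4 = 0.02675; n = 5 × 4 = 20 periods.
PV = FV·(1+i)^(−n) = 15,900 × 0.589801 = 9,377.8416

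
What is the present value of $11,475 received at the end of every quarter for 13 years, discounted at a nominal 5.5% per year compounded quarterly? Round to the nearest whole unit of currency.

Periodic rate i = 0.055/4 = 0.01375; n = 13 × 4 = 52 periods.
PV = 11475 × [1 − (1+0.01375)^(−52)] / 0.01375 = 11475 × 36.975942 = 424,298.9394

$424,299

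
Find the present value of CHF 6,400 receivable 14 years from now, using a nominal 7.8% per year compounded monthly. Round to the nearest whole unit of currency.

i = 0.078/12 = 0.0065 per month; n = 14·12 = 168.
PV = 6,400 / (1 + 0.0065)^168 = 6,400 / 2.969716 = 2,155.0883

CHF 2,155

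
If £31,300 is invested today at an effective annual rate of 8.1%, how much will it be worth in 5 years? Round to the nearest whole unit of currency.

£46,203

FV = 31,300 × (1 + 0.081)^5 = 46,203.2800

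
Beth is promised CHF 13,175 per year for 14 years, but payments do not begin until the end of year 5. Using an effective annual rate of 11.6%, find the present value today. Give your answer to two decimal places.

CHF 57,468.98

Value one period before first payment (t=4): 13175 × [1 − (1+0.116)^(−14)] / 0.116 = 13175 × 6.766119 = 89,143.6233
PV₀ = 89,143.6233 / (1+0.116)^4 = 89,143.6233 / 1.551161 = 57,468.9820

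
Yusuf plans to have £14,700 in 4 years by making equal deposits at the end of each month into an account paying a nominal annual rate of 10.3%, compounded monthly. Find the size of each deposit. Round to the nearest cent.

With 12 periods per year: i = 0.00858333, n = 48.
FV-annuity factor = 59.089201; PMT = 14700 / 59.089201 = 248.7764

£248.78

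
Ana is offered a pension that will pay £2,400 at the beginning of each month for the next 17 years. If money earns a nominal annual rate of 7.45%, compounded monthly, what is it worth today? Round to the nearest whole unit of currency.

£278,927

With 12 periods per year: i = 0.00620833, n = 204.
Annuity factor a(204|0.00620833) × (1+i) = 116.219608; PV = 2400 × 116.219608 = 278,927.0597
(annuity-due: payments at period start, so ×(1+i).)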